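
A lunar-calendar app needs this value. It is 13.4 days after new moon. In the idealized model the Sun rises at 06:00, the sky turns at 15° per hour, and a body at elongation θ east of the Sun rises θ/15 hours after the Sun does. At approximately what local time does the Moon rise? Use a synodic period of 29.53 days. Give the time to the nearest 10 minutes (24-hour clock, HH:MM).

16:50

Elongation θ = 360° × 13.4/29.53 ≈ 163.4°.
Delay after the Sun = 163.4° / (15°/h) ≈ 10.89 h.
06:00 + 10.891 h ≈ 16:53 → 16:50 to the nearest ten minutes.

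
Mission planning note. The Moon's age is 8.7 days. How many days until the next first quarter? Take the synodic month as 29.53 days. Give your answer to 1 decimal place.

28.2 days

First quarter is 0.25 of the way through the cycle: age 0.25 × 29.53 = 7.383 d.
This lunation's first quarter (7.383 d) has passed, so add one period: 36.913 − 8.7 = 28.213 days.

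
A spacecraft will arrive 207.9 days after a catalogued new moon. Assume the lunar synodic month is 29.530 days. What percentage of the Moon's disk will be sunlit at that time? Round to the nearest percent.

2%

Reduce mod P: 207.9 − 7×29.530 = 1.19 d into the current lunation.
Elongation θ = 360° × 1.19/29.530 ≈ 14.5°.
Illuminated fraction = (1 − cos 14.5°)/2 = (1 − 0.968)/2 ≈ 0.016, so 2%.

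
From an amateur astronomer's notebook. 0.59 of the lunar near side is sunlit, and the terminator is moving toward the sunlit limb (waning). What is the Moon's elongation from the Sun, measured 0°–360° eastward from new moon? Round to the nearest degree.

Invert f = (1 − cos θ)/2 to get cos θ = 1 − 2(0.59) = -0.180, hence θ₀ = arccos -0.180 = 100.4°.
Waning ⇒ past full, so θ = 360° − 100.4° = 259.6°.

260°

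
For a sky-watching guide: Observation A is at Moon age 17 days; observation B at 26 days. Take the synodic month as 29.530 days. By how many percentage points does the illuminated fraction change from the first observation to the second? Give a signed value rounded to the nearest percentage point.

First observation: θ = 360°·17/29.530 = 207.2°, so f = 0.945.
Second observation: θ = 317.0°, f = 0.135.
Δf = 0.135 − 0.945 = -0.810, i.e. -81 pp.

-81 pp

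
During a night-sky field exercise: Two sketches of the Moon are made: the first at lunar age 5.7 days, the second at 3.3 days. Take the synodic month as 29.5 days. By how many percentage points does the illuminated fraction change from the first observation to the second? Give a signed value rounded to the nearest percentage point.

First observation: θ = 360°·5.7/29.5 = 69.6°, so f = 0.325.
Second observation: θ = 40.3°, f = 0.119.
Δf = 0.119 − 0.325 = -0.207, i.e. -21 pp.

-21 percentage points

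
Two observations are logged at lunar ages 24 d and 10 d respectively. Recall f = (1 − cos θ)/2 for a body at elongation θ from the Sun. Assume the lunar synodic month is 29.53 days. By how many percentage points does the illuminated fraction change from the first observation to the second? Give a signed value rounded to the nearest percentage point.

First observation: θ = 360°·24/29.53 = 292.6°, so f = 0.308.
Second observation: θ = 121.9°, f = 0.764.
Δf = 0.764 − 0.308 = +0.456, i.e. +46 pp.

+46 percentage points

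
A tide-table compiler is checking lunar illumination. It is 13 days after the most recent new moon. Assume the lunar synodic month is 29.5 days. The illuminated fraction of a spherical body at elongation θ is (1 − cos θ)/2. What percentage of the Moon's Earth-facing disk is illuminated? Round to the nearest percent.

97%

Phase angle: θ = 360°·(13 d)/(29.5 d) = 158.6°.
cos 158.6° = (-0.931), so f = (1 − (-0.931))/2 = 0.966, so 97%.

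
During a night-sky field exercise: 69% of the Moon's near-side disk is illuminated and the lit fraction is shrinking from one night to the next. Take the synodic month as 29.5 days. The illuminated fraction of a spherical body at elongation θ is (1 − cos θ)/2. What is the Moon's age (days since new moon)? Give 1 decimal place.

20.3 days

From f = (1 − cos θ)/2: cos θ = 1 − 2×0.69 = -0.380; arccos → 112.3°.
Since the Moon is past full (waning), take the reflex angle: θ = 360° − 112.3° = 247.7°.
That fraction of the synodic month is 247.7/360 × 29.5 d ≈ 20.29 d.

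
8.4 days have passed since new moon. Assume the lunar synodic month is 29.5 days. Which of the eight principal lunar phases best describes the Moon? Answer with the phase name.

first quarter

θ ≈ 360° × 8.4/29.5 = 103°, which falls in the first quarter sector.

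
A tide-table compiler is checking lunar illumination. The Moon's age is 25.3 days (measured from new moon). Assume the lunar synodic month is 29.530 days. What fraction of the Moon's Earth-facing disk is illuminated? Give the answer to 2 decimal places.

0.19

Phase angle: θ = 360°·(25.3 d)/(29.530 d) = 308.4°.
Illuminated fraction = (1 − cos 308.4°)/2 = (1 − 0.622)/2 ≈ 0.189.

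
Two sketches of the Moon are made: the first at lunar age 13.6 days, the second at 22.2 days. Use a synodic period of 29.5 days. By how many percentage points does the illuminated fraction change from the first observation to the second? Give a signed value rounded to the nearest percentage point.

First observation: θ = 360°·13.6/29.5 = 166.0°, so f = 0.985.
Second observation: θ = 270.9°, f = 0.492.
Δf = 0.492 − 0.985 = -0.493, i.e. -49 pp.

-49 pp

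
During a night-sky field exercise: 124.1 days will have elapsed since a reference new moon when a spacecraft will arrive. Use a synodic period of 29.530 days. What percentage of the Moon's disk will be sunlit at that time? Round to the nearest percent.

35%

124.1 d spans 4 complete synodic months (4 × 29.530 = 118.12 d) plus 5.98 d.
Elongation θ = 360° × 5.98/29.530 ≈ 72.9°.
cos 72.9° = 0.294, so f = (1 − 0.294)/2 = 0.353, so 35%.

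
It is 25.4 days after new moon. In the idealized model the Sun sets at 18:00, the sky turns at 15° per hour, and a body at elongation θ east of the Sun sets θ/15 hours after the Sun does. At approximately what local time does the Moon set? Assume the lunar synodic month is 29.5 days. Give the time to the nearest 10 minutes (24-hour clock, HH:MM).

14:40

The Moon has covered 25.4/29.5 of its cycle, so θ ≈ 360° × 25.4/29.5 = 310.0°.
Delay after the Sun = 310.0° / (15°/h) ≈ 20.66 h.
18:00 + 20.664 h ≈ 14:40 → 14:40 to the nearest ten minutes.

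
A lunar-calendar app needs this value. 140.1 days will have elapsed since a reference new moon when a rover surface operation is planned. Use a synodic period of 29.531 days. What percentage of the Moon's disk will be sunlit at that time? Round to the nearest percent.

Reduce mod P: 140.1 − 4×29.531 = 21.98 d into the current lunation.
Phase angle: θ = 360°·(21.98 d)/(29.531 d) = 267.9°.
Illuminated fraction = (1 − cos 267.9°)/2 = (1 − (-0.037))/2 ≈ 0.518, so 52%.

52%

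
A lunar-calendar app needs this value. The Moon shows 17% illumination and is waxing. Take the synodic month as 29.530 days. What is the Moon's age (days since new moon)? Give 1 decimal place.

From f = (1 − cos θ)/2: cos θ = 1 − 2×0.17 = 0.660; arccos → 48.7°.
Waxing ⇒ before full, so θ = 48.7°.
Age = 29.530 × 48.7°/360° ≈ 3.99 days.

4.0 days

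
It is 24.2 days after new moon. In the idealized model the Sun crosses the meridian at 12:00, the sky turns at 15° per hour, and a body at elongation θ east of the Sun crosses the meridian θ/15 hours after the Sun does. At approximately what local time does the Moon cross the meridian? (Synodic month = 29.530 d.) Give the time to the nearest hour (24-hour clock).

The Moon has covered 24.2/29.530 of its cycle, so θ ≈ 360° × 24.2/29.530 = 295.0°.
Delay after the Sun = 295.0° / (15°/h) ≈ 19.67 h.
12:00 + 19.67 h ≈ 07:40 → 08:00 to the nearest hour.

08:00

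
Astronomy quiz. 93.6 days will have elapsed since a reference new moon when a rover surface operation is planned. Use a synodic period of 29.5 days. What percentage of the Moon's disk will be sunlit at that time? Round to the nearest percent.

27%

Reduce mod P: 93.6 − 3×29.5 = 5.10 d into the current lunation.
Phase angle: θ = 360°·(5.10 d)/(29.5 d) = 62.2°.
With cos θ = 0.466, the lit fraction is (1 − 0.466)/2 ≈ 0.267, so 27%.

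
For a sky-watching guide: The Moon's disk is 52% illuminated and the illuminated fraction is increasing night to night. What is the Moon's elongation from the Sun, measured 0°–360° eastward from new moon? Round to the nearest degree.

92°

cos θ = 1 − 2f = -0.040, giving a principal value of 92.3°.
The Moon is waxing (0°–180°), so θ = 92.3° directly.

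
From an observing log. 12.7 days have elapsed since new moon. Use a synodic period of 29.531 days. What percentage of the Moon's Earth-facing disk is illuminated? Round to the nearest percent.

95%

Elongation θ = 360° × 12.7/29.531 ≈ 154.8°.
With cos θ = (-0.905), the lit fraction is (1 − (-0.905))/2 ≈ 0.952, so 95%.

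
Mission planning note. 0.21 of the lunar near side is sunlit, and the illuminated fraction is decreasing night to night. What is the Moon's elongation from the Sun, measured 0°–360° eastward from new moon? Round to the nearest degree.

From f = (1 − cos θ)/2: cos θ = 1 − 2×0.21 = 0.580; arccos → 54.5°.
Since the Moon is past full (waning), take the reflex angle: θ = 360° − 54.5° = 305.5°.

305°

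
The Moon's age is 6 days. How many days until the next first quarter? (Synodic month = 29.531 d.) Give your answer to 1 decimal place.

First quarter is 0.25 of the way through the cycle: age 0.25 × 29.531 = 7.383 d.
So 1.383 days remain (7.383 − 6).

1.4 days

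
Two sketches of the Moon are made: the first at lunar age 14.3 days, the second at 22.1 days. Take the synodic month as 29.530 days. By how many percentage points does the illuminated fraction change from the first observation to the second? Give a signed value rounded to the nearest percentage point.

-49 pp

θ₁ = 360° × 14.3/29.530 = 174.3°, f₁ = (1 − cos θ₁)/2 = 0.998.
θ₂ = 360° × 22.1/29.530 = 269.4°, f₂ = (1 − cos θ₂)/2 = 0.505.
Change = f₂ − f₁ = -0.493 → -49 percentage points.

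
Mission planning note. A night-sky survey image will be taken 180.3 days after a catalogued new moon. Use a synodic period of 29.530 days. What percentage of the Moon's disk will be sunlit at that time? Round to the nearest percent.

180.3/29.530 = 6.106 lunations, so 6 complete cycles and 3.12 d into the next.
The Moon has covered 3.12/29.530 of its cycle, so θ ≈ 360° × 3.12/29.530 = 38.0°.
Illuminated fraction = (1 − cos 38.0°)/2 = (1 − 0.788)/2 ≈ 0.106, so 11%.

11%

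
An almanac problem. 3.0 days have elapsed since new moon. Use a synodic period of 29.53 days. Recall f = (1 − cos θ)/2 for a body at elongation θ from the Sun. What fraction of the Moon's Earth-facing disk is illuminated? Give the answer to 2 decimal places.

The Moon has covered 3.0/29.53 of its cycle, so θ ≈ 360° × 3.0/29.53 = 36.6°.
With cos θ = 0.803, the lit fraction is (1 − 0.803)/2 ≈ 0.098.

0.10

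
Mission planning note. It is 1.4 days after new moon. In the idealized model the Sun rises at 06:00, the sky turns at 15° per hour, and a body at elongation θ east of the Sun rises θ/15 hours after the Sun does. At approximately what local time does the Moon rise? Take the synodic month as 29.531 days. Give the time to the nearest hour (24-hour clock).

07:00

Phase angle: θ = 360°·(1.4 d)/(29.531 d) = 17.1°.
Delay after the Sun = 17.1° / (15°/h) ≈ 1.14 h.
06:00 + 1.14 h ≈ 07:08 → 07:00 to the nearest hour.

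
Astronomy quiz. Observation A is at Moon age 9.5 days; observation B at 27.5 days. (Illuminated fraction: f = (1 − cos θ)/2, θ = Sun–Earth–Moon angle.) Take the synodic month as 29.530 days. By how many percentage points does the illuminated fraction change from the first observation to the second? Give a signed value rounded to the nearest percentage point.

-67 percentage points

θ₁ = 360° × 9.5/29.530 = 115.8°, f₁ = (1 − cos θ₁)/2 = 0.718.
θ₂ = 360° × 27.5/29.530 = 335.3°, f₂ = (1 − cos θ₂)/2 = 0.046.
Change = f₂ − f₁ = -0.672 → -67 percentage points.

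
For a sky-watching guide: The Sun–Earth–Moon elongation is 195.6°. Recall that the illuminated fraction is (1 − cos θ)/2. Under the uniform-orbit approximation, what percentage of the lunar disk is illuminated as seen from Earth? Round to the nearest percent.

98%

cos 195.6° = (-0.963), so f = (1 − (-0.963))/2 = 0.982, i.e. 98%.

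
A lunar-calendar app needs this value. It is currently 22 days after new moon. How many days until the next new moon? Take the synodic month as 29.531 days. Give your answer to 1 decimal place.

7.5 days

The next new moon completes the synodic month: 29.531 − 22 = 7.531 days.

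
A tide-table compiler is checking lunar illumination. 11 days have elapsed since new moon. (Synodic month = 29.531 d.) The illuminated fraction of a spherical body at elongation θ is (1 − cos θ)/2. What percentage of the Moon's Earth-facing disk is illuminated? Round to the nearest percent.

85%

The Moon has covered 11/29.531 of its cycle, so θ ≈ 360° × 11/29.531 = 134.1°.
Illuminated fraction = (1 − cos 134.1°)/2 = (1 − (-0.696))/2 ≈ 0.848, so 85%.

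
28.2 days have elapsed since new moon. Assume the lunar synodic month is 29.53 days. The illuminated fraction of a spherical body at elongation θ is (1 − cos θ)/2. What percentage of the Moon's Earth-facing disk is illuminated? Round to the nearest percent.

2%

The Moon has covered 28.2/29.53 of its cycle, so θ ≈ 360° × 28.2/29.53 = 343.8°.
Illuminated fraction = (1 − cos 343.8°)/2 = (1 − 0.960)/2 ≈ 0.020, so 2%.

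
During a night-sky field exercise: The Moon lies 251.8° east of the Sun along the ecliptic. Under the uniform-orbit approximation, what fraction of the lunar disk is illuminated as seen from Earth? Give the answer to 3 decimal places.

cos 251.8° = (-0.312), so f = (1 − (-0.312))/2 = 0.656.

0.656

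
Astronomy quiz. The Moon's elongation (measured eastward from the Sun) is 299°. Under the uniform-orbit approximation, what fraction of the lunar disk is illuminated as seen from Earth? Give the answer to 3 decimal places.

0.258

f = (1 − cos 299°)/2 = (1 − 0.485)/2 ≈ 0.258.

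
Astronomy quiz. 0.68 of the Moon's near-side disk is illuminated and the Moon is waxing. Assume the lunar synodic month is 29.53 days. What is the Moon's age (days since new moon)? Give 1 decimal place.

9.1 days

Invert f = (1 − cos θ)/2 to get cos θ = 1 − 2(0.68) = -0.360, hence θ₀ = arccos -0.360 = 111.1°.
The Moon is waxing (0°–180°), so θ = 111.1° directly.
That fraction of the synodic month is 111.1/360 × 29.53 d ≈ 9.11 d.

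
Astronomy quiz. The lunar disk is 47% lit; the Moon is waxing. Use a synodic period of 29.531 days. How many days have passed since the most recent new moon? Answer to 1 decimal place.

7.1 days

cos θ = 1 − 2f = 0.060, giving a principal value of 86.6°.
Before full moon the principal value applies: θ = 86.6°.
At 360°/29.531 d per day, 86.6° corresponds to 7.10 days.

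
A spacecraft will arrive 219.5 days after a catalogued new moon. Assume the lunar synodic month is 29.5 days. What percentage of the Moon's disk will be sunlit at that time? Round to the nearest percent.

219.5/29.5 = 7.441 lunations, so 7 complete cycles and 13.00 d into the next.
Elongation θ = 360° × 13.00/29.5 ≈ 158.6°.
With cos θ = (-0.931), the lit fraction is (1 − (-0.931))/2 ≈ 0.966, so 97%.

97%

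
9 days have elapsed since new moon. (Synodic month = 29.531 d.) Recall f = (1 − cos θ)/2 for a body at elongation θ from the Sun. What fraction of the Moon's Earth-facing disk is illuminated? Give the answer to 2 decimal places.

Elongation θ = 360° × 9/29.531 ≈ 109.7°.
cos 109.7° = (-0.337), so f = (1 − (-0.337))/2 = 0.669.

0.67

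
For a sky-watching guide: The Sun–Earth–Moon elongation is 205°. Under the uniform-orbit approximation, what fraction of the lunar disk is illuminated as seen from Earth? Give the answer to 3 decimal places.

0.953

Half-versine of 205°: (1 − (-0.906))/2 = 0.953.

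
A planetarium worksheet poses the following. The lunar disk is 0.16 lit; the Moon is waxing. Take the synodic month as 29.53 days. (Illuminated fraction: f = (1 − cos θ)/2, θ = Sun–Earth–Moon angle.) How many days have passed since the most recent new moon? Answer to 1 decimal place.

Invert f = (1 − cos θ)/2 to get cos θ = 1 − 2(0.16) = 0.680, hence θ₀ = arccos 0.680 = 47.2°.
Waxing ⇒ before full, so θ = 47.2°.
Age = 29.53 × 47.2°/360° ≈ 3.87 days.

3.9 days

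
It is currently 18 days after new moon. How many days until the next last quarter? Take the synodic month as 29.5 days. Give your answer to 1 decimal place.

Last quarter is 0.75 of the way through the cycle: age 0.75 × 29.5 = 22.125 d.
That is 22.125 − 18 = 4.125 days ahead.

4.1 days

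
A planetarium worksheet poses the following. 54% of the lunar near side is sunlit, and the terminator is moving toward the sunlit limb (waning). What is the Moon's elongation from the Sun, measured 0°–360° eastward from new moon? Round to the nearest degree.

Invert f = (1 − cos θ)/2 to get cos θ = 1 − 2(0.54) = -0.080, hence θ₀ = arccos -0.080 = 94.6°.
A waning Moon lies in 180°–360°, so θ = 360° − 94.6° = 265.4°.

265°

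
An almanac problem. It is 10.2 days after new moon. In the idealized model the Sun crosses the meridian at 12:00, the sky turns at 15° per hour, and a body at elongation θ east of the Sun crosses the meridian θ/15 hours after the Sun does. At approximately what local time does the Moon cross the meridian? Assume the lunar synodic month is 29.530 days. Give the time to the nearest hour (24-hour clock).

20:00

Phase angle: θ = 360°·(10.2 d)/(29.530 d) = 124.3°.
The Moon trails the Sun by θ/15 = 124.3/15 ≈ 8.29 hours.
12:00 + 8.29 h ≈ 20:17 → 20:00 to the nearest hour.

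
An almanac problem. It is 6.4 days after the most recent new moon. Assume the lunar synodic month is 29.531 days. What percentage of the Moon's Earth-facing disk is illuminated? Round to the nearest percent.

40%

Elongation θ = 360° × 6.4/29.531 ≈ 78.0°.
cos 78.0° = 0.208, so f = (1 − 0.208)/2 = 0.396, so 40%.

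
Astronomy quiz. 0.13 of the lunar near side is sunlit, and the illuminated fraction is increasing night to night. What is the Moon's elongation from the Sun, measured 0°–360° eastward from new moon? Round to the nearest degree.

Invert f = (1 − cos θ)/2 to get cos θ = 1 − 2(0.13) = 0.740, hence θ₀ = arccos 0.740 = 42.3°.
Waxing ⇒ before full, so θ = 42.3°.

42°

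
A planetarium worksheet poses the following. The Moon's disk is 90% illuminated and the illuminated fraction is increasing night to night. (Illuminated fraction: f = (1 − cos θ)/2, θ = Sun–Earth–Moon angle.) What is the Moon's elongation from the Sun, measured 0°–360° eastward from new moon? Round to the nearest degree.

143°

cos θ = 1 − 2f = -0.800, giving a principal value of 143.1°.
Before full moon the principal value applies: θ = 143.1°.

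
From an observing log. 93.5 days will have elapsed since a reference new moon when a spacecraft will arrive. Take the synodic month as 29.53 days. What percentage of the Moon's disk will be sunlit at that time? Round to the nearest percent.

25%

93.5 d spans 3 complete synodic months (3 × 29.53 = 88.59 d) plus 4.91 d.
Phase angle: θ = 360°·(4.91 d)/(29.53 d) = 59.9°.
With cos θ = 0.502, the lit fraction is (1 − 0.502)/2 ≈ 0.249, so 25%.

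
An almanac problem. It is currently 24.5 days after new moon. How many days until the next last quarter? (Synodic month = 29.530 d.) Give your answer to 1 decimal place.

27.2 days

Last quarter occurs at elongation 270°, i.e. at age 29.530 × 270/360 = 22.148 d.
Already past this cycle's last quarter; the next is at 22.148 + 29.530 = 51.678 d, so 51.678 − 24.5 = 27.178 days.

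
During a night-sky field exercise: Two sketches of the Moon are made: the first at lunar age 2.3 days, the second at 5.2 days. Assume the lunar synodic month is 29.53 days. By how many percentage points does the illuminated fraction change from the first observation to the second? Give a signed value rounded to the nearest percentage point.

First observation: θ = 360°·2.3/29.53 = 28.0°, so f = 0.059.
Second observation: θ = 63.4°, f = 0.276.
Δf = 0.276 − 0.059 = +0.217, i.e. +22 pp.

+22 pp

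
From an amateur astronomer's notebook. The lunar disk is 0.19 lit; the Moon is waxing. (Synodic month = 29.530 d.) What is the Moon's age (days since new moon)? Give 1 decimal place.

4.2 days

From f = (1 − cos θ)/2: cos θ = 1 − 2×0.19 = 0.620; arccos → 51.7°.
The Moon is waxing (0°–180°), so θ = 51.7° directly.
Age = 29.530 × 51.7°/360° ≈ 4.24 days.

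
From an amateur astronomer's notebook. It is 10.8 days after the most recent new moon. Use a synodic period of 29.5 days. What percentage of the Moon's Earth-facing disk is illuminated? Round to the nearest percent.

83%

Phase angle: θ = 360°·(10.8 d)/(29.5 d) = 131.8°.
With cos θ = (-0.666), the lit fraction is (1 − (-0.666))/2 ≈ 0.833, so 83%.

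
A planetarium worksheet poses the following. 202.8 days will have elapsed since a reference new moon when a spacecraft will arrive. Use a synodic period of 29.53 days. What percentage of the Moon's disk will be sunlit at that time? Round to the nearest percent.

16%

202.8 d spans 6 complete synodic months (6 × 29.53 = 177.18 d) plus 25.62 d.
The Moon has covered 25.62/29.53 of its cycle, so θ ≈ 360° × 25.62/29.53 = 312.3°.
cos 312.3° = 0.673, so f = (1 − 0.673)/2 = 0.163, so 16%.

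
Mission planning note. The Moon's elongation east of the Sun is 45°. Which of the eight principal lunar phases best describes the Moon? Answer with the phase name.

The waxing crescent sector spans roughly 22°–68°; 45° falls inside it.

waxing crescent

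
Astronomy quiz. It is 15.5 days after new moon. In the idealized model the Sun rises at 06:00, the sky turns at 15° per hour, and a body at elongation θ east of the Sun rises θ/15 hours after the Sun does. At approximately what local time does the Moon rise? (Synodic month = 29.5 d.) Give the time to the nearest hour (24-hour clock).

19:00

Phase angle: θ = 360°·(15.5 d)/(29.5 d) = 189.2°.
The Moon trails the Sun by θ/15 = 189.2/15 ≈ 12.61 hours.
06:00 + 12.61 h ≈ 18:37 → 19:00 to the nearest hour.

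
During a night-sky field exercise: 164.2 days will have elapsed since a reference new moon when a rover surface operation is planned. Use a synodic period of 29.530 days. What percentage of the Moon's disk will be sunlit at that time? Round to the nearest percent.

164.2/29.530 = 5.560 lunations, so 5 complete cycles and 16.55 d into the next.
Elongation θ = 360° × 16.55/29.530 ≈ 201.8°.
Illuminated fraction = (1 − cos 201.8°)/2 = (1 − (-0.929))/2 ≈ 0.964, so 96%.

96%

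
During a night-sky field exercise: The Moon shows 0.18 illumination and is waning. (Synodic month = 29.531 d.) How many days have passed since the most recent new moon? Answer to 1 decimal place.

25.4 days

From f = (1 − cos θ)/2: cos θ = 1 − 2×0.18 = 0.640; arccos → 50.2°.
A waning Moon lies in 180°–360°, so θ = 360° − 50.2° = 309.8°.
That fraction of the synodic month is 309.8/360 × 29.531 d ≈ 25.41 d.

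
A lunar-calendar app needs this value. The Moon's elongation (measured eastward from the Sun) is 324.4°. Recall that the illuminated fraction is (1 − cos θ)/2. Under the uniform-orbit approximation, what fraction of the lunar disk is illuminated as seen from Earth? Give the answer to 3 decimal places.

f = (1 − cos 324.4°)/2 = (1 − 0.813)/2 ≈ 0.093.

0.093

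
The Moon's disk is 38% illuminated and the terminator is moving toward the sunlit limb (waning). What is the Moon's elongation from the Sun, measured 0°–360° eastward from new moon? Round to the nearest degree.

284°

From f = (1 − cos θ)/2: cos θ = 1 − 2×0.38 = 0.240; arccos → 76.1°.
Waning ⇒ past full, so θ = 360° − 76.1° = 283.9°.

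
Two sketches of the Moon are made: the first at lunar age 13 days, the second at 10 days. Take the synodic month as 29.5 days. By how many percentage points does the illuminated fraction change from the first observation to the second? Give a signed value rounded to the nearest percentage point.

-20 percentage points

First observation: θ = 360°·13/29.5 = 158.6°, so f = 0.966.
Second observation: θ = 122.0°, f = 0.765.
Δf = 0.765 − 0.966 = -0.200, i.e. -20 pp.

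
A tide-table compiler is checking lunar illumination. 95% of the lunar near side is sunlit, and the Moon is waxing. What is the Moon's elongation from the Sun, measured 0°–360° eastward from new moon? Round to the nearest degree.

154°

From f = (1 − cos θ)/2: cos θ = 1 − 2×0.95 = -0.900; arccos → 154.2°.
Waxing ⇒ before full, so θ = 154.2°.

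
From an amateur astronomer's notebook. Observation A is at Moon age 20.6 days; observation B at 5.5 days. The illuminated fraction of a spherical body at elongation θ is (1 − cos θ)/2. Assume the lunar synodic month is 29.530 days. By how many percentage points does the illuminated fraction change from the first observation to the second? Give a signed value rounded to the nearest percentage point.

-36 pp

First observation: θ = 360°·20.6/29.530 = 251.1°, so f = 0.662.
Second observation: θ = 67.1°, f = 0.305.
Δf = 0.305 − 0.662 = -0.357, i.e. -36 pp.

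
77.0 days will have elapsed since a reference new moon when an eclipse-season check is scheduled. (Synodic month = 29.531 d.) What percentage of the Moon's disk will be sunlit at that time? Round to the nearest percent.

77.0 d spans 2 complete synodic months (2 × 29.531 = 59.06 d) plus 17.94 d.
Elongation θ = 360° × 17.94/29.531 ≈ 218.7°.
Illuminated fraction = (1 − cos 218.7°)/2 = (1 − (-0.781))/2 ≈ 0.890, so 89%.

89%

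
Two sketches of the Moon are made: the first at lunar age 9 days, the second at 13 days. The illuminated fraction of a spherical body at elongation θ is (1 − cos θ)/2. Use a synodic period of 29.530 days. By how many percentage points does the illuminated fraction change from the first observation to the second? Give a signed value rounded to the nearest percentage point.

+30 percentage points

θ₁ = 360° × 9/29.530 = 109.7°, f₁ = (1 − cos θ₁)/2 = 0.669.
θ₂ = 360° × 13/29.530 = 158.5°, f₂ = (1 − cos θ₂)/2 = 0.965.
Change = f₂ − f₁ = +0.296 → +30 percentage points.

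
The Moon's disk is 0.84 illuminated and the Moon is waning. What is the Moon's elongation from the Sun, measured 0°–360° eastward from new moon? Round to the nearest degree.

227°

cos θ = 1 − 2f = -0.680, giving a principal value of 132.8°.
Since the Moon is past full (waning), take the reflex angle: θ = 360° − 132.8° = 227.2°.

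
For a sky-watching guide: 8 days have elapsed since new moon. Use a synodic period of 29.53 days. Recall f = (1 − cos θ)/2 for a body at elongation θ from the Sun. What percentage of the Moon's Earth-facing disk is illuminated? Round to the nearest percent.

57%

Phase angle: θ = 360°·(8 d)/(29.53 d) = 97.5°.
With cos θ = (-0.131), the lit fraction is (1 − (-0.131))/2 ≈ 0.566, so 57%.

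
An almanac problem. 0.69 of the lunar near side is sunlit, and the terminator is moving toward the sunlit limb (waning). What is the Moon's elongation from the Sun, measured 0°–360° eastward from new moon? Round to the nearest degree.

248°

cos θ = 1 − 2f = -0.380, giving a principal value of 112.3°.
Since the Moon is past full (waning), take the reflex angle: θ = 360° − 112.3° = 247.7°.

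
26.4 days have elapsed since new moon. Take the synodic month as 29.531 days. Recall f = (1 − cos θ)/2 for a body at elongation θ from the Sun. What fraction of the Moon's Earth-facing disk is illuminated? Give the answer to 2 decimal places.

0.11

The Moon has covered 26.4/29.531 of its cycle, so θ ≈ 360° × 26.4/29.531 = 321.8°.
Illuminated fraction = (1 − cos 321.8°)/2 = (1 − 0.786)/2 ≈ 0.107.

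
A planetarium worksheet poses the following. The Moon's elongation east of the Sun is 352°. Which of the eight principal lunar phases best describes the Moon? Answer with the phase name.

new moon

352° lies in the new moon sector of the 8-phase cycle.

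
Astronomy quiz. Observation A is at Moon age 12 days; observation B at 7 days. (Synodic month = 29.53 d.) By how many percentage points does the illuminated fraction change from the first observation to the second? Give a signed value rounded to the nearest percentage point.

First observation: θ = 360°·12/29.53 = 146.3°, so f = 0.916.
Second observation: θ = 85.3°, f = 0.459.
Δf = 0.459 − 0.916 = -0.457, i.e. -46 pp.

-46 percentage points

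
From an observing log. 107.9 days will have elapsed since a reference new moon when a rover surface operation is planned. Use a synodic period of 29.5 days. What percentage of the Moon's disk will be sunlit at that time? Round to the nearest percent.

Reduce mod P: 107.9 − 3×29.5 = 19.40 d into the current lunation.
Phase angle: θ = 360°·(19.40 d)/(29.5 d) = 236.7°.
With cos θ = (-0.548), the lit fraction is (1 − (-0.548))/2 ≈ 0.774, so 77%.

77%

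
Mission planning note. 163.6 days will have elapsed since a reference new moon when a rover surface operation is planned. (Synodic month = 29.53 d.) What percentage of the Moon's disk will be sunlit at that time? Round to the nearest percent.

98%

Reduce mod P: 163.6 − 5×29.53 = 15.95 d into the current lunation.
Phase angle: θ = 360°·(15.95 d)/(29.53 d) = 194.4°.
With cos θ = (-0.968), the lit fraction is (1 − (-0.968))/2 ≈ 0.984, so 98%.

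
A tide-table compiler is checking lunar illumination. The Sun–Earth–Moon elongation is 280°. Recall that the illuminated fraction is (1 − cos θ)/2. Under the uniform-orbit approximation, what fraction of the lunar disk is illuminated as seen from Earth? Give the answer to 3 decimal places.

0.413

Half-versine of 280°: (1 − 0.174)/2 = 0.413.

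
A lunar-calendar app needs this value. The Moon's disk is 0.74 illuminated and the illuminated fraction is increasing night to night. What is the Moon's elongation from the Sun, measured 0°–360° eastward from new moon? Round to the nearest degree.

cos θ = 1 − 2f = -0.480, giving a principal value of 118.7°.
Waxing ⇒ before full, so θ = 118.7°.

119°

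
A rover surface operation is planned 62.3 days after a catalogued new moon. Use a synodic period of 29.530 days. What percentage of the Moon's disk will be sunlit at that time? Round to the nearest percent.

11%

62.3 d spans 2 complete synodic months (2 × 29.530 = 59.06 d) plus 3.24 d.
The Moon has covered 3.24/29.530 of its cycle, so θ ≈ 360° × 3.24/29.530 = 39.5°.
Illuminated fraction = (1 − cos 39.5°)/2 = (1 − 0.772)/2 ≈ 0.114, so 11%.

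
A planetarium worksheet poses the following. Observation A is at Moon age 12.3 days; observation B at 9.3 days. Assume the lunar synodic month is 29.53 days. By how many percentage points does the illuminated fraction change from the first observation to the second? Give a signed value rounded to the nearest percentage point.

First observation: θ = 360°·12.3/29.53 = 149.9°, so f = 0.933.
Second observation: θ = 113.4°, f = 0.698.
Δf = 0.698 − 0.933 = -0.234, i.e. -23 pp.

-23 pp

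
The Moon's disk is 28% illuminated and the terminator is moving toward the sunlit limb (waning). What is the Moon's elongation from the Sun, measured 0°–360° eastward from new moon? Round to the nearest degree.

296°

From f = (1 − cos θ)/2: cos θ = 1 − 2×0.28 = 0.440; arccos → 63.9°.
Waning ⇒ past full, so θ = 360° − 63.9° = 296.1°.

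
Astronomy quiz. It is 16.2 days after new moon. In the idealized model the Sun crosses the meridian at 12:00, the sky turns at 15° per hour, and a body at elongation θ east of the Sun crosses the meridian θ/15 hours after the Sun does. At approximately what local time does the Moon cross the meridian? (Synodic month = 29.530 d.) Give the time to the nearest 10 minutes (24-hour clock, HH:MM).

Elongation θ = 360° × 16.2/29.530 ≈ 197.5°.
Delay after the Sun = 197.5° / (15°/h) ≈ 13.17 h.
12:00 + 13.166 h ≈ 01:10 → 01:10 to the nearest ten minutes.

01:10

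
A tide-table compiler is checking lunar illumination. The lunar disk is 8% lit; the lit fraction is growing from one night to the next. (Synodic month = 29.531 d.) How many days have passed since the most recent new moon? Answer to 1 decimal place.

Invert f = (1 − cos θ)/2 to get cos θ = 1 − 2(0.08) = 0.840, hence θ₀ = arccos 0.840 = 32.9°.
Waxing ⇒ before full, so θ = 32.9°.
That fraction of the synodic month is 32.9/360 × 29.531 d ≈ 2.70 d.

2.7 days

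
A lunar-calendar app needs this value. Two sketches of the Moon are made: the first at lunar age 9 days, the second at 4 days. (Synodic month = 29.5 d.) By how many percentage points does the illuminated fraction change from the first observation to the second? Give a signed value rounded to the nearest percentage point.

θ₁ = 360° × 9/29.5 = 109.8°, f₁ = (1 − cos θ₁)/2 = 0.670.
θ₂ = 360° × 4/29.5 = 48.8°, f₂ = (1 − cos θ₂)/2 = 0.171.
Change = f₂ − f₁ = -0.499 → -50 percentage points.

-50 percentage points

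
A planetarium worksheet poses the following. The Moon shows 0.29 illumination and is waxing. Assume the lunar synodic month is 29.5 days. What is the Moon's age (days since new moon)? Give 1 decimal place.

Invert f = (1 − cos θ)/2 to get cos θ = 1 − 2(0.29) = 0.420, hence θ₀ = arccos 0.420 = 65.2°.
Waxing ⇒ before full, so θ = 65.2°.
At 360°/29.5 d per day, 65.2° corresponds to 5.34 days.

5.3 days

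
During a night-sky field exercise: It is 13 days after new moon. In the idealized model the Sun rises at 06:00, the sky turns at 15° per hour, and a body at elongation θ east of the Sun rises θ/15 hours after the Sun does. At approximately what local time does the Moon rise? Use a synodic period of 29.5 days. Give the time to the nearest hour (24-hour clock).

17:00

The Moon has covered 13/29.5 of its cycle, so θ ≈ 360° × 13/29.5 = 158.6°.
At 15° of sky rotation per hour, 158.6° corresponds to a 10.58 h lag.
06:00 + 10.58 h ≈ 16:35 → 17:00 to the nearest hour.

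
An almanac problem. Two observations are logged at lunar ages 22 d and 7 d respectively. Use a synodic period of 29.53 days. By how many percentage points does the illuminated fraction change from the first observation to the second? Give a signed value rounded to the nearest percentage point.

-6 pp

First observation: θ = 360°·22/29.53 = 268.2°, so f = 0.516.
Second observation: θ = 85.3°, f = 0.459.
Δf = 0.459 − 0.516 = -0.056, i.e. -6 pp.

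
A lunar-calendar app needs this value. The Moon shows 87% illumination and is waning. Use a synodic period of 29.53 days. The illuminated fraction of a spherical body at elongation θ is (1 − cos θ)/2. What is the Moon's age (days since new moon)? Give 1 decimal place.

From f = (1 − cos θ)/2: cos θ = 1 − 2×0.87 = -0.740; arccos → 137.7°.
A waning Moon lies in 180°–360°, so θ = 360° − 137.7° = 222.3°.
At 360°/29.53 d per day, 222.3° corresponds to 18.23 days.

18.2 days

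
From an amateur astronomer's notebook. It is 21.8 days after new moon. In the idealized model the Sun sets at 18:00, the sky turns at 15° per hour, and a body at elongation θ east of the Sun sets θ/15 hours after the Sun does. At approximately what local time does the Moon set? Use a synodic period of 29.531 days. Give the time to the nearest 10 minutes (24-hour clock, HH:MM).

The Moon has covered 21.8/29.531 of its cycle, so θ ≈ 360° × 21.8/29.531 = 265.8°.
Delay after the Sun = 265.8° / (15°/h) ≈ 17.72 h.
18:00 + 17.717 h ≈ 11:43 → 11:40 to the nearest ten minutes.

11:40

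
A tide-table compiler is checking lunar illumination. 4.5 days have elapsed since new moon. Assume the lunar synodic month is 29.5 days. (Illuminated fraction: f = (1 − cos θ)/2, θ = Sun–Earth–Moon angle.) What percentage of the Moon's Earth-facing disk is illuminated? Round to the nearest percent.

21%

The Moon has covered 4.5/29.5 of its cycle, so θ ≈ 360° × 4.5/29.5 = 54.9°.
Illuminated fraction = (1 − cos 54.9°)/2 = (1 − 0.575)/2 ≈ 0.213, so 21%.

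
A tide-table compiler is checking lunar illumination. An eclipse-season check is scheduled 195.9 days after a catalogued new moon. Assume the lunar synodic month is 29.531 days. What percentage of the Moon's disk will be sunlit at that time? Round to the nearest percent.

83%

Reduce mod P: 195.9 − 6×29.531 = 18.71 d into the current lunation.
Phase angle: θ = 360°·(18.71 d)/(29.531 d) = 228.1°.
Illuminated fraction = (1 − cos 228.1°)/2 = (1 − (-0.667))/2 ≈ 0.834, so 83%.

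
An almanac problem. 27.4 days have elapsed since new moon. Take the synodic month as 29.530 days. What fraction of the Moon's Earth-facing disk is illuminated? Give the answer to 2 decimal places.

The Moon has covered 27.4/29.530 of its cycle, so θ ≈ 360° × 27.4/29.530 = 334.0°.
With cos θ = 0.899, the lit fraction is (1 − 0.899)/2 ≈ 0.050.

0.05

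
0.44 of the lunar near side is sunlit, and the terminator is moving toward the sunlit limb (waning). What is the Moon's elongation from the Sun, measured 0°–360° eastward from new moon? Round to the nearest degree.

277°

From f = (1 − cos θ)/2: cos θ = 1 − 2×0.44 = 0.120; arccos → 83.1°.
A waning Moon lies in 180°–360°, so θ = 360° − 83.1° = 276.9°.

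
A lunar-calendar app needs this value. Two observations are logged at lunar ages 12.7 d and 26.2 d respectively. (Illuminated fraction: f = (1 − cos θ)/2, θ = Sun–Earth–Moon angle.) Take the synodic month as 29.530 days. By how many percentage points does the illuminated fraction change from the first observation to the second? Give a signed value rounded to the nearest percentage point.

-83 pp

θ₁ = 360° × 12.7/29.530 = 154.8°, f₁ = (1 − cos θ₁)/2 = 0.953.
θ₂ = 360° × 26.2/29.530 = 319.4°, f₂ = (1 − cos θ₂)/2 = 0.120.
Change = f₂ − f₁ = -0.832 → -83 percentage points.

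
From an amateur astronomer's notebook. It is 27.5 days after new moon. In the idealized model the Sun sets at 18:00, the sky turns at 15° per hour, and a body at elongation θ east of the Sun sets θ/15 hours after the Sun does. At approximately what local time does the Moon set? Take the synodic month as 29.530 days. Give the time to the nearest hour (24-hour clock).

16:00

Elongation θ = 360° × 27.5/29.530 ≈ 335.3°.
Delay after the Sun = 335.3° / (15°/h) ≈ 22.35 h.
18:00 + 22.35 h ≈ 16:21 → 16:00 to the nearest hour.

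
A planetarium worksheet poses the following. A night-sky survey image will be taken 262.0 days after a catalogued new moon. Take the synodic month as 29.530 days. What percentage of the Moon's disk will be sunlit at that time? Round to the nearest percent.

Reduce mod P: 262.0 − 8×29.530 = 25.76 d into the current lunation.
Elongation θ = 360° × 25.76/29.530 ≈ 314.0°.
With cos θ = 0.695, the lit fraction is (1 − 0.695)/2 ≈ 0.152, so 15%.

15%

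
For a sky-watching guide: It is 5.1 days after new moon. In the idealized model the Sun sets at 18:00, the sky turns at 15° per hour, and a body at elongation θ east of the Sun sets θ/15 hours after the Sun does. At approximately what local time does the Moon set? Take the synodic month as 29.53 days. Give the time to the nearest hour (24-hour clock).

The Moon has covered 5.1/29.53 of its cycle, so θ ≈ 360° × 5.1/29.53 = 62.2°.
Delay after the Sun = 62.2° / (15°/h) ≈ 4.14 h.
18:00 + 4.14 h ≈ 22:09 → 22:00 to the nearest hour.

22:00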